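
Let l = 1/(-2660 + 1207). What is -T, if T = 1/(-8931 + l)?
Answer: 1453/12976744 ≈ 0.00011197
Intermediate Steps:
l = -1/1453 (l = 1/(-1453) = -1/1453 ≈ -0.00068823)
T = -1453/12976744 (T = 1/(-8931 - 1/1453) = 1/(-12976744/1453) = -1453/12976744 ≈ -0.00011197)
-T = -1*(-1453/12976744) = 1453/12976744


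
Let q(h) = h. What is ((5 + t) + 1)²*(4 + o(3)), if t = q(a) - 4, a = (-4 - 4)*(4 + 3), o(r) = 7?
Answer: 32076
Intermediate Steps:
a = -56 (a = -8*7 = -56)
t = -60 (t = -56 - 4 = -60)
((5 + t) + 1)²*(4 + o(3)) = ((5 - 60) + 1)²*(4 + 7) = (-55 + 1)²*11 = (-54)²*11 = 2916*11 = 32076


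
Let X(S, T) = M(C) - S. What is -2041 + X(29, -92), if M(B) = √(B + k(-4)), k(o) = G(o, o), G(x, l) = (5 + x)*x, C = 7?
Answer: -2070 + √3 ≈ -2068.3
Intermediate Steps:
G(x, l) = x*(5 + x)
k(o) = o*(5 + o)
M(B) = √(-4 + B) (M(B) = √(B - 4*(5 - 4)) = √(B - 4*1) = √(B - 4) = √(-4 + B))
X(S, T) = √3 - S (X(S, T) = √(-4 + 7) - S = √3 - S)
-2041 + X(29, -92) = -2041 + (√3 - 1*29) = -2041 + (√3 - 29) = -2041 + (-29 + √3) = -2070 + √3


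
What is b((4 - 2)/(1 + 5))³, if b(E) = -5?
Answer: -125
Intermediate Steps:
b((4 - 2)/(1 + 5))³ = (-5)³ = -125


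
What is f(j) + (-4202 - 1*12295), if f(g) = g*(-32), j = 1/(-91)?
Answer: -1501195/91 ≈ -16497.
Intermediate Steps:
j = -1/91 ≈ -0.010989
f(g) = -32*g
f(j) + (-4202 - 1*12295) = -32*(-1/91) + (-4202 - 1*12295) = 32/91 + (-4202 - 12295) = 32/91 - 16497 = -1501195/91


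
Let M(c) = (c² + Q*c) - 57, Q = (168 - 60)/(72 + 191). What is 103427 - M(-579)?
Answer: -60889559/263 ≈ -2.3152e+5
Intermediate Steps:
Q = 108/263 ≈ 0.41065
M(c) = -57 + c² + 108*c/263 (M(c) = (c² + 108*c/263) - 57 = -57 + c² + 108*c/263)
103427 - M(-579) = 103427 - (-57 + (-579)² + (108/263)*(-579)) = 103427 - (-57 + 335241 - 62532/263) = 103427 - 1*88090860/263 = 103427 - 88090860/263 = -60889559/263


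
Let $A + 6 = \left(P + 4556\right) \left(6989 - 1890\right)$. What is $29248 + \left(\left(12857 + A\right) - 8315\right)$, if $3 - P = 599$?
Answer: $20225824$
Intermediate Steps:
$P = -596$ ($P = 3 - 599 = -596$)
$A = 20192034$ ($A = -6 + \left(-596 + 4556\right) \left(6989 - 1890\right) = -6 + 3960 \cdot 5099 = -6 + 20192040 = 20192034$)
$29248 + \left(\left(12857 + A\right) - 8315\right) = 29248 + \left(\left(12857 + 20192034\right) - 8315\right) = 29248 + \left(20204891 - 8315\right) = 29248 + 20196576 = 20225824$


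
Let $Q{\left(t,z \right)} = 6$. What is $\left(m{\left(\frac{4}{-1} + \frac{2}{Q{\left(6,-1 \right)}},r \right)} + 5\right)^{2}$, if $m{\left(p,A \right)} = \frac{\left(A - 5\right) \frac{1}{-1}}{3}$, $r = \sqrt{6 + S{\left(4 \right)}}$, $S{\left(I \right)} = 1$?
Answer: $\frac{\left(20 - \sqrt{7}\right)^{2}}{9} \approx 33.463$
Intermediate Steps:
$r = \sqrt{7}$ ($r = \sqrt{6 + 1} = \sqrt{7} \approx 2.6458$)
$m{\left(p,A \right)} = \frac{5}{3} - \frac{A}{3}$ ($m{\left(p,A \right)} = \left(A - 5\right) \left(-1\right) \frac{1}{3} = \left(-5 + A\right) \left(-1\right) \frac{1}{3} = \left(5 - A\right) \frac{1}{3} = \frac{5}{3} - \frac{A}{3}$)
$\left(m{\left(\frac{4}{-1} + \frac{2}{Q{\left(6,-1 \right)}},r \right)} + 5\right)^{2} = \left(\left(\frac{5}{3} - \frac{\sqrt{7}}{3}\right) + 5\right)^{2} = \left(\frac{20}{3} - \frac{\sqrt{7}}{3}\right)^{2}$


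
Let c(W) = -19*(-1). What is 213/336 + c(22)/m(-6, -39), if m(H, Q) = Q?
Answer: 641/4368 ≈ 0.14675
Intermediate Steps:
c(W) = 19
213/336 + c(22)/m(-6, -39) = 213/336 + 19/(-39) = 213*(1/336) + 19*(-1/39) = 71/112 - 19/39 = 641/4368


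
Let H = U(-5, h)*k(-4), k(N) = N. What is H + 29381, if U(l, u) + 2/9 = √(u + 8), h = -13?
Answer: 264437/9 - 4*I*√5 ≈ 29382.0 - 8.9443*I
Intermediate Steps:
U(l, u) = -2/9 + √(8 + u) (U(l, u) = -2/9 + √(u + 8) = -2/9 + √(8 + u))
H = 8/9 - 4*I*√5 (H = (-2/9 + √(8 - 13))*(-4) = (-2/9 + √(-5))*(-4) = (-2/9 + I*√5)*(-4) = 8/9 - 4*I*√5 ≈ 0.88889 - 8.9443*I)
H + 29381 = (8/9 - 4*I*√5) + 29381 = 264437/9 - 4*I*√5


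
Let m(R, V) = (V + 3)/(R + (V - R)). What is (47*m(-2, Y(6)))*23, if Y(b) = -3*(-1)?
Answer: 2162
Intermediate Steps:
Y(b) = 3
m(R, V) = (3 + V)/V
(47*m(-2, Y(6)))*23 = (47*((3 + 3)/3))*23 = (47*((⅓)*6))*23 = (47*2)*23 = 94*23 = 2162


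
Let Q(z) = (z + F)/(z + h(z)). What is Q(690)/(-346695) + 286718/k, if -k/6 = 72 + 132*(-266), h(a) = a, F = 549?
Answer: 381046781629/279408434400 ≈ 1.3638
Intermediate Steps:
Q(z) = (549 + z)/(2*z) (Q(z) = (z + 549)/(z + z) = (549 + z)/((2*z)) = (549 + z)*(1/(2*z)) = (549 + z)/(2*z))
k = 210240 (k = -6*(72 + 132*(-266)) = -6*(72 - 35112) = -6*(-35040) = 210240)
Q(690)/(-346695) + 286718/k = ((½)*(549 + 690)/690)/(-346695) + 286718/210240 = ((½)*(1/690)*1239)*(-1/346695) + 286718*(1/210240) = (413/460)*(-1/346695) + 143359/105120 = -413/159479700 + 143359/105120 = 381046781629/279408434400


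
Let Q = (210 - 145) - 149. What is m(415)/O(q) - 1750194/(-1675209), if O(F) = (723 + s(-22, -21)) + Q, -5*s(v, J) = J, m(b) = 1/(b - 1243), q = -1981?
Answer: 1553497405489/1486942311744 ≈ 1.0448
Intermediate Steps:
m(b) = 1/(-1243 + b)
s(v, J) = -J/5
Q = -84 (Q = 65 - 149 = -84)
O(F) = 3216/5 (O(F) = (723 - 1/5*(-21)) - 84 = (723 + 21/5) - 84 = 3636/5 - 84 = 3216/5)
m(415)/O(q) - 1750194/(-1675209) = 1/((-1243 + 415)*(3216/5)) - 1750194/(-1675209) = (5/3216)/(-828) - 1750194*(-1/1675209) = -1/828*5/3216 + 583398/558403 = -5/2662848 + 583398/558403 = 1553497405489/1486942311744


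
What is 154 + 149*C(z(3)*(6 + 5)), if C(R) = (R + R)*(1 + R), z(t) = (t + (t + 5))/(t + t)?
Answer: 2292455/18 ≈ 1.2736e+5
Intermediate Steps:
z(t) = (5 + 2*t)/(2*t) (z(t) = (t + (5 + t))/((2*t)) = (5 + 2*t)*(1/(2*t)) = (5 + 2*t)/(2*t))
C(R) = 2*R*(1 + R) (C(R) = (2*R)*(1 + R) = 2*R*(1 + R))
154 + 149*C(z(3)*(6 + 5)) = 154 + 149*(2*(((5/2 + 3)/3)*(6 + 5))*(1 + ((5/2 + 3)/3)*(6 + 5))) = 154 + 149*(2*(((⅓)*(11/2))*11)*(1 + ((⅓)*(11/2))*11)) = 154 + 149*(2*((11/6)*11)*(1 + (11/6)*11)) = 154 + 149*(2*(121/6)*(1 + 121/6)) = 154 + 149*(2*(121/6)*(127/6)) = 154 + 149*(15367/18) = 154 + 2289683/18 = 2292455/18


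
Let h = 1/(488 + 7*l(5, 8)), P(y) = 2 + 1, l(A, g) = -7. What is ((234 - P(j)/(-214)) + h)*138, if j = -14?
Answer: 1516957755/46973 ≈ 32294.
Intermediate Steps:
P(y) = 3
h = 1/439 (h = 1/(488 + 7*(-7)) = 1/(488 - 49) = 1/439 ≈ 0.0022779)
((234 - P(j)/(-214)) + h)*138 = ((234 - 3/(-214)) + 1/439)*138 = ((234 - 3*(-1)/214) + 1/439)*138 = ((234 - 1*(-3/214)) + 1/439)*138 = ((234 + 3/214) + 1/439)*138 = (50079/214 + 1/439)*138 = (21984895/93946)*138 = 1516957755/46973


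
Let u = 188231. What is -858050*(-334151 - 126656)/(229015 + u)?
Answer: 197697723175/208623 ≈ 9.4763e+5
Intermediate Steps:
-858050*(-334151 - 126656)/(229015 + u) = -858050*(-334151 - 126656)/(229015 + 188231) = -858050/(417246/(-460807)) = -858050/(417246*(-1/460807)) = -858050/(-417246/460807) = -858050*(-460807/417246) = 197697723175/208623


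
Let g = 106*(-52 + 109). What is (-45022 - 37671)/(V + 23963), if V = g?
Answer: -82693/30005 ≈ -2.7560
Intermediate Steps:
g = 6042 (g = 106*57 = 6042)
V = 6042
(-45022 - 37671)/(V + 23963) = (-45022 - 37671)/(6042 + 23963) = -82693/30005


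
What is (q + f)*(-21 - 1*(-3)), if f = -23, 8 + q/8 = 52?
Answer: -5922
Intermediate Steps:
q = 352 (q = -64 + 8*52 = -64 + 416 = 352)
(q + f)*(-21 - 1*(-3)) = (352 - 23)*(-21 - 1*(-3)) = 329*(-21 + 3) = 329*(-18) = -5922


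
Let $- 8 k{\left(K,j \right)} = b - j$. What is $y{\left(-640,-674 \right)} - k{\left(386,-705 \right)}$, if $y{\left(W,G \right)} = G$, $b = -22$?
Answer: $- \frac{4709}{8} \approx -588.63$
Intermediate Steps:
$k{\left(K,j \right)} = \frac{11}{4} + \frac{j}{8}$ ($k{\left(K,j \right)} = - \frac{-22 - j}{8} = \frac{11}{4} + \frac{j}{8}$)
$y{\left(-640,-674 \right)} - k{\left(386,-705 \right)} = -674 - \left(\frac{11}{4} + \frac{1}{8} \left(-705\right)\right) = -674 - \left(\frac{11}{4} - \frac{705}{8}\right) = -674 - - \frac{683}{8} = -674 + \frac{683}{8} = - \frac{4709}{8}$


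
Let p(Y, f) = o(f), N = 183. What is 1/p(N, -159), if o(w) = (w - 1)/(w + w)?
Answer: 159/80 ≈ 1.9875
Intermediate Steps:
o(w) = (-1 + w)/(2*w) (o(w) = (-1 + w)/((2*w)) = (-1 + w)*(1/(2*w)) = (-1 + w)/(2*w))
p(Y, f) = (-1 + f)/(2*f)
1/p(N, -159) = 1/((½)*(-1 - 159)/(-159)) = 1/((½)*(-1/159)*(-160)) = 1/(80/159) = 159/80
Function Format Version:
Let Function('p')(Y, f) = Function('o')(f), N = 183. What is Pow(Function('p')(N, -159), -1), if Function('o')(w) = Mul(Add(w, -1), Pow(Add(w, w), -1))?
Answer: Rational(159, 80) ≈ 1.9875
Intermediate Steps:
Function('o')(w) = Mul(Rational(1, 2), Pow(w, -1), Add(-1, w)) (Function('o')(w) = Mul(Add(-1, w), Pow(Mul(2, w), -1)) = Mul(Add(-1, w), Mul(Rational(1, 2), Pow(w, -1))) = Mul(Rational(1, 2), Pow(w, -1), Add(-1, w)))
Function('p')(Y, f) = Mul(Rational(1, 2), Pow(f, -1), Add(-1, f))
Pow(Function('p')(N, -159), -1) = Pow(Mul(Rational(1, 2), Pow(-159, -1), Add(-1, -159)), -1) = Pow(Mul(Rational(1, 2), Rational(-1, 159), -160), -1) = Pow(Rational(80, 159), -1) = Rational(159, 80)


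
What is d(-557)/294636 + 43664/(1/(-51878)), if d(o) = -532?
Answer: -166852439869861/73659 ≈ -2.2652e+9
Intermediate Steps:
d(-557)/294636 + 43664/(1/(-51878)) = -532/294636 + 43664/(1/(-51878)) = -532*1/294636 + 43664/(-1/51878) = -133/73659 + 43664*(-51878) = -133/73659 - 2265200992 = -166852439869861/73659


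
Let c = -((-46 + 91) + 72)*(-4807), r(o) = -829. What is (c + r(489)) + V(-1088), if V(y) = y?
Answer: 560502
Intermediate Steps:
c = 562419 (c = -(45 + 72)*(-4807) = -1*117*(-4807) = -117*(-4807) = 562419)
(c + r(489)) + V(-1088) = (562419 - 829) - 1088 = 561590 - 1088 = 560502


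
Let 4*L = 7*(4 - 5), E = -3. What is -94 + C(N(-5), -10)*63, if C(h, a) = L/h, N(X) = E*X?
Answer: -2027/20 ≈ -101.35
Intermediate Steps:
N(X) = -3*X
L = -7/4 (L = (7*(4 - 5))/4 = (7*(-1))/4 = (¼)*(-7) = -7/4 ≈ -1.7500)
C(h, a) = -7/(4*h)
-94 + C(N(-5), -10)*63 = -94 - 7/(4*((-3*(-5))))*63 = -94 - 7/4/15*63 = -94 - 7/4*1/15*63 = -94 - 7/60*63 = -94 - 147/20 = -2027/20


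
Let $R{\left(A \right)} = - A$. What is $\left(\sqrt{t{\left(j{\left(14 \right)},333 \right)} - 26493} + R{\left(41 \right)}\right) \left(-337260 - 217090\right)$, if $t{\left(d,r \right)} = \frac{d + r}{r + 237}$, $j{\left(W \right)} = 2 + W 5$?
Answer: $22728350 - \frac{277175 i \sqrt{38254866}}{19} \approx 2.2728 \cdot 10^{7} - 9.0228 \cdot 10^{7} i$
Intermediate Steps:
$j{\left(W \right)} = 2 + 5 W$
$t{\left(d,r \right)} = \frac{d + r}{237 + r}$
$\left(\sqrt{t{\left(j{\left(14 \right)},333 \right)} - 26493} + R{\left(41 \right)}\right) \left(-337260 - 217090\right) = \left(\sqrt{\frac{\left(2 + 5 \cdot 14\right) + 333}{237 + 333} - 26493} - 41\right) \left(-337260 - 217090\right) = \left(\sqrt{\frac{\left(2 + 70\right) + 333}{570} - 26493} - 41\right) \left(-554350\right) = \left(\sqrt{\frac{72 + 333}{570} - 26493} - 41\right) \left(-554350\right) = \left(\sqrt{\frac{1}{570} \cdot 405 - 26493} - 41\right) \left(-554350\right) = \left(\sqrt{\frac{27}{38} - 26493} - 41\right) \left(-554350\right) = \left(\sqrt{- \frac{1006707}{38}} - 41\right) \left(-554350\right) = \left(\frac{i \sqrt{38254866}}{38} - 41\right) \left(-554350\right) = \left(-41 + \frac{i \sqrt{38254866}}{38}\right) \left(-554350\right) = 22728350 - \frac{277175 i \sqrt{38254866}}{19}$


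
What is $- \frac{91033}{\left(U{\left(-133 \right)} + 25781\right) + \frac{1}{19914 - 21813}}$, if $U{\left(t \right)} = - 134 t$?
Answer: $- \frac{172871667}{82802096} \approx -2.0878$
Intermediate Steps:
$- \frac{91033}{\left(U{\left(-133 \right)} + 25781\right) + \frac{1}{19914 - 21813}} = - \frac{91033}{\left(\left(-134\right) \left(-133\right) + 25781\right) + \frac{1}{19914 - 21813}} = - \frac{91033}{\left(17822 + 25781\right) + \frac{1}{19914 - 21813}} = - \frac{91033}{43603 + \frac{1}{19914 - 21813}} = - \frac{91033}{43603 + \frac{1}{-1899}} = - \frac{91033}{43603 - \frac{1}{1899}} = - \frac{91033}{\frac{82802096}{1899}} = \left(-91033\right) \frac{1899}{82802096} = - \frac{172871667}{82802096}$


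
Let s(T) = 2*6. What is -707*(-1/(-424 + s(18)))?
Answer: -707/412 ≈ -1.7160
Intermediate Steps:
s(T) = 12
-707*(-1/(-424 + s(18))) = -707*(-1/(-424 + 12)) = -707/((-1*(-412))) = -707/412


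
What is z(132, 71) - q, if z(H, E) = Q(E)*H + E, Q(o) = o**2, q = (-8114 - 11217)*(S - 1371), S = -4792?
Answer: -118471470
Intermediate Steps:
q = 119136953 (q = (-8114 - 11217)*(-4792 - 1371) = -19331*(-6163) = 119136953)
z(H, E) = E + H*E**2 (z(H, E) = E**2*H + E = H*E**2 + E = E + H*E**2)
z(132, 71) - q = 71*(1 + 71*132) - 1*119136953 = 71*(1 + 9372) - 119136953 = 71*9373 - 119136953 = 665483 - 119136953 = -118471470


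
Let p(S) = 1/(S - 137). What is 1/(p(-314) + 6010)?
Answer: 451/2710509 ≈ 0.00016639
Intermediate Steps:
p(S) = 1/(-137 + S)
1/(p(-314) + 6010) = 1/(1/(-137 - 314) + 6010) = 1/(1/(-451) + 6010) = 1/(-1/451 + 6010) = 1/(2710509/451) = 451/2710509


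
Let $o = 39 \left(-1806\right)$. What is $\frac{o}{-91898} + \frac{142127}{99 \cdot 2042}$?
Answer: $\frac{13649991809}{9288957942} \approx 1.4695$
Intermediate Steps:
$o = -70434$
$\frac{o}{-91898} + \frac{142127}{99 \cdot 2042} = - \frac{70434}{-91898} + \frac{142127}{99 \cdot 2042} = \left(-70434\right) \left(- \frac{1}{91898}\right) + \frac{142127}{202158} = \frac{35217}{45949} + 142127 \cdot \frac{1}{202158} = \frac{35217}{45949} + \frac{142127}{202158} = \frac{13649991809}{9288957942}$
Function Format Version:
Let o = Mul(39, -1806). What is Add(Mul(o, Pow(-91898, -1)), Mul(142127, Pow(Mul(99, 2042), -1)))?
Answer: Rational(13649991809, 9288957942) ≈ 1.4695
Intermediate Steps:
o = -70434
Add(Mul(o, Pow(-91898, -1)), Mul(142127, Pow(Mul(99, 2042), -1))) = Add(Mul(-70434, Pow(-91898, -1)), Mul(142127, Pow(Mul(99, 2042), -1))) = Add(Mul(-70434, Rational(-1, 91898)), Mul(142127, Pow(202158, -1))) = Add(Rational(35217, 45949), Mul(142127, Rational(1, 202158))) = Add(Rational(35217, 45949), Rational(142127, 202158)) = Rational(13649991809, 9288957942)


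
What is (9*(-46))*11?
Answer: -4554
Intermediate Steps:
(9*(-46))*11 = -414*11 = -4554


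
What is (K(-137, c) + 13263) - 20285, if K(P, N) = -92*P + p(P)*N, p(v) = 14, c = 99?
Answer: 6968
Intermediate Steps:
K(P, N) = -92*P + 14*N
(K(-137, c) + 13263) - 20285 = ((-92*(-137) + 14*99) + 13263) - 20285 = ((12604 + 1386) + 13263) - 20285 = (13990 + 13263) - 20285 = 27253 - 20285 = 6968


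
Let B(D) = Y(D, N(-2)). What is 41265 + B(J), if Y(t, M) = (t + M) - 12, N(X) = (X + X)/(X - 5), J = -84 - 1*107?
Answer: 287438/7 ≈ 41063.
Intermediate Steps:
J = -191 (J = -84 - 107 = -191)
N(X) = 2*X/(-5 + X) (N(X) = (2*X)/(-5 + X) = 2*X/(-5 + X))
Y(t, M) = -12 + M + t (Y(t, M) = (M + t) - 12 = -12 + M + t)
B(D) = -80/7 + D (B(D) = -12 + 2*(-2)/(-5 - 2) + D = -12 + 2*(-2)/(-7) + D = -12 + 2*(-2)*(-⅐) + D = -12 + 4/7 + D = -80/7 + D)
41265 + B(J) = 41265 + (-80/7 - 191) = 41265 - 1417/7 = 287438/7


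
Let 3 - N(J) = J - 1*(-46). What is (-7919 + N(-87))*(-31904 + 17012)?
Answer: 117274500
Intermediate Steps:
N(J) = -43 - J (N(J) = 3 - (J - 1*(-46)) = 3 - (J + 46) = 3 - (46 + J) = 3 + (-46 - J) = -43 - J)
(-7919 + N(-87))*(-31904 + 17012) = (-7919 + (-43 - 1*(-87)))*(-31904 + 17012) = (-7919 + (-43 + 87))*(-14892) = (-7919 + 44)*(-14892) = -7875*(-14892) = 117274500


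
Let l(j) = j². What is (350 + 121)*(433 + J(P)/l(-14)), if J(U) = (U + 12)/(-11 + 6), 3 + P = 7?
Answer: 49964151/245 ≈ 2.0394e+5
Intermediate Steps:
P = 4 (P = -3 + 7 = 4)
J(U) = -12/5 - U/5 (J(U) = (12 + U)/(-5) = (12 + U)*(-⅕) = -12/5 - U/5)
(350 + 121)*(433 + J(P)/l(-14)) = (350 + 121)*(433 + (-12/5 - ⅕*4)/((-14)²)) = 471*(433 + (-12/5 - ⅘)/196) = 471*(433 - 16/5*1/196) = 471*(433 - 4/245) = 471*(106081/245) = 49964151/245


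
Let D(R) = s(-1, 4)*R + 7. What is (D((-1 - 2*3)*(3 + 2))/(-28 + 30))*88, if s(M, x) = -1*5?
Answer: 8008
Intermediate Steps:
s(M, x) = -5
D(R) = 7 - 5*R (D(R) = -5*R + 7 = 7 - 5*R)
(D((-1 - 2*3)*(3 + 2))/(-28 + 30))*88 = ((7 - 5*(-1 - 2*3)*(3 + 2))/(-28 + 30))*88 = ((7 - 5*(-1 - 6)*5)/2)*88 = ((7 - (-35)*5)/2)*88 = ((7 - 5*(-35))/2)*88 = ((7 + 175)/2)*88 = ((1/2)*182)*88 = 91*88 = 8008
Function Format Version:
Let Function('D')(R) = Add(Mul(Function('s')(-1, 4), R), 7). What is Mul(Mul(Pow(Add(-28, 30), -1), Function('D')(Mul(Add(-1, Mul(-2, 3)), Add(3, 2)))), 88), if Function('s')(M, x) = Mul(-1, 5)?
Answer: 8008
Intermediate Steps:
Function('s')(M, x) = -5
Function('D')(R) = Add(7, Mul(-5, R)) (Function('D')(R) = Add(Mul(-5, R), 7) = Add(7, Mul(-5, R)))
Mul(Mul(Pow(Add(-28, 30), -1), Function('D')(Mul(Add(-1, Mul(-2, 3)), Add(3, 2)))), 88) = Mul(Mul(Pow(Add(-28, 30), -1), Add(7, Mul(-5, Mul(Add(-1, Mul(-2, 3)), Add(3, 2))))), 88) = Mul(Mul(Pow(2, -1), Add(7, Mul(-5, Mul(Add(-1, -6), 5)))), 88) = Mul(Mul(Rational(1, 2), Add(7, Mul(-5, Mul(-7, 5)))), 88) = Mul(Mul(Rational(1, 2), Add(7, Mul(-5, -35))), 88) = Mul(Mul(Rational(1, 2), Add(7, 175)), 88) = Mul(Mul(Rational(1, 2), 182), 88) = Mul(91, 88) = 8008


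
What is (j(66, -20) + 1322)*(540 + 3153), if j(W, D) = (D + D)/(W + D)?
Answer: 112215498/23 ≈ 4.8789e+6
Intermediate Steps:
j(W, D) = 2*D/(D + W) (j(W, D) = (2*D)/(D + W) = 2*D/(D + W))
(j(66, -20) + 1322)*(540 + 3153) = (2*(-20)/(-20 + 66) + 1322)*(540 + 3153) = (2*(-20)/46 + 1322)*3693 = (2*(-20)*(1/46) + 1322)*3693 = (-20/23 + 1322)*3693 = (30386/23)*3693 = 112215498/23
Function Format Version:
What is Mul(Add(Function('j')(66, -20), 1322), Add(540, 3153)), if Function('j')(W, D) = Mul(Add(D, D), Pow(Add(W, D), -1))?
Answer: Rational(112215498, 23) ≈ 4.8789e+6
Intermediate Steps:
Function('j')(W, D) = Mul(2, D, Pow(Add(D, W), -1)) (Function('j')(W, D) = Mul(Mul(2, D), Pow(Add(D, W), -1)) = Mul(2, D, Pow(Add(D, W), -1)))
Mul(Add(Function('j')(66, -20), 1322), Add(540, 3153)) = Mul(Add(Mul(2, -20, Pow(Add(-20, 66), -1)), 1322), Add(540, 3153)) = Mul(Add(Mul(2, -20, Pow(46, -1)), 1322), 3693) = Mul(Add(Mul(2, -20, Rational(1, 46)), 1322), 3693) = Mul(Add(Rational(-20, 23), 1322), 3693) = Mul(Rational(30386, 23), 3693) = Rational(112215498, 23)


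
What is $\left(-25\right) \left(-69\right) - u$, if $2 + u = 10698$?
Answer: $-8971$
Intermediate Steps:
$u = 10696$ ($u = -2 + 10698 = 10696$)
$\left(-25\right) \left(-69\right) - u = \left(-25\right) \left(-69\right) - 10696 = 1725 - 10696 = -8971$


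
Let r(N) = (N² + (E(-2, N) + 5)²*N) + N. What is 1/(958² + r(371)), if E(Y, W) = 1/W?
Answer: 371/395137632 ≈ 9.3891e-7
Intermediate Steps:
r(N) = N + N² + N*(5 + 1/N)² (r(N) = (N² + (1/N + 5)²*N) + N = (N² + (5 + 1/N)²*N) + N = (N² + N*(5 + 1/N)²) + N = N + N² + N*(5 + 1/N)²)
1/(958² + r(371)) = 1/(958² + (371 + 371² + (1 + 5*371)²/371)) = 1/(917764 + (371 + 137641 + (1 + 1855)²/371)) = 1/(917764 + (371 + 137641 + (1/371)*1856²)) = 1/(917764 + (371 + 137641 + (1/371)*3444736)) = 1/(917764 + (371 + 137641 + 3444736/371)) = 1/(917764 + 54647188/371) = 1/(395137632/371) = 371/395137632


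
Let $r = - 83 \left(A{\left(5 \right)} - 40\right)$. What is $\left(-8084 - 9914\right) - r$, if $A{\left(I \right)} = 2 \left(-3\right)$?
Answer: $-21816$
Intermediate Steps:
$A{\left(I \right)} = -6$
$r = 3818$ ($r = - 83 \left(-6 - 40\right) = \left(-83\right) \left(-46\right) = 3818$)
$\left(-8084 - 9914\right) - r = \left(-8084 - 9914\right) - 3818 = -17998 - 3818 = -21816$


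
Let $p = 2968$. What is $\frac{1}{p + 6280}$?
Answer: $\frac{1}{9248} \approx 0.00010813$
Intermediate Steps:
$\frac{1}{p + 6280} = \frac{1}{2968 + 6280} = \frac{1}{9248}$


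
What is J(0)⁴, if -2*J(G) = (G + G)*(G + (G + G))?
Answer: 0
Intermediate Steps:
J(G) = -3*G² (J(G) = -(G + G)*(G + (G + G))/2 = -2*G*(G + 2*G)/2 = -2*G*3*G/2 = -3*G²)
J(0)⁴ = (-3*0²)⁴ = (-3*0)⁴ = 0⁴ = 0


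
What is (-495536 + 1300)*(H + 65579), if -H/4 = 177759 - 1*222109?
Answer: -120088969044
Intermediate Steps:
H = 177400 (H = -4*(177759 - 1*222109) = -4*(177759 - 222109) = -4*(-44350) = 177400)
(-495536 + 1300)*(H + 65579) = (-495536 + 1300)*(177400 + 65579) = -494236*242979 = -120088969044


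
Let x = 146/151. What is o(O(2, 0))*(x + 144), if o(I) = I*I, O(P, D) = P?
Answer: 87560/151 ≈ 579.87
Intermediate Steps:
o(I) = I²
x = 146/151 (x = 146*(1/151) = 146/151 ≈ 0.96689)
o(O(2, 0))*(x + 144) = 2²*(146/151 + 144) = 4*(21890/151) = 87560/151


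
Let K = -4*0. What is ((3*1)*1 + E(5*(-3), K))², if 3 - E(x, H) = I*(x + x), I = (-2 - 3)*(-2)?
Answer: 93636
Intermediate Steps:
I = 10 (I = -5*(-2) = 10)
K = 0
E(x, H) = 3 - 20*x (E(x, H) = 3 - 10*(x + x) = 3 - 10*2*x = 3 - 20*x)
((3*1)*1 + E(5*(-3), K))² = ((3*1)*1 + (3 - 100*(-3)))² = (3*1 + (3 - 20*(-15)))² = (3 + (3 + 300))² = (3 + 303)² = 306² = 93636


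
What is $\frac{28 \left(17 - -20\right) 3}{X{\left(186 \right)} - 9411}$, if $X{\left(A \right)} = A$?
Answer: $- \frac{1036}{3075} \approx -0.33691$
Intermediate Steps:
$\frac{28 \left(17 - -20\right) 3}{X{\left(186 \right)} - 9411} = \frac{28 \left(17 - -20\right) 3}{186 - 9411} = \frac{28 \left(17 + 20\right) 3}{186 - 9411} = \frac{28 \cdot 37 \cdot 3}{-9225} = 1036 \cdot 3 \left(- \frac{1}{9225}\right) = 3108 \left(- \frac{1}{9225}\right) = - \frac{1036}{3075}$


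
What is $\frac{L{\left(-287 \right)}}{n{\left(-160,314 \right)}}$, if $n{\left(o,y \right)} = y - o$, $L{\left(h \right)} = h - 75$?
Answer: $- \frac{181}{237} \approx -0.76371$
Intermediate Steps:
$L{\left(h \right)} = -75 + h$ ($L{\left(h \right)} = h - 75 = -75 + h$)
$\frac{L{\left(-287 \right)}}{n{\left(-160,314 \right)}} = \frac{-75 - 287}{314 - -160} = - \frac{362}{314 + 160} = - \frac{362}{474} = \left(-362\right) \frac{1}{474} = - \frac{181}{237}$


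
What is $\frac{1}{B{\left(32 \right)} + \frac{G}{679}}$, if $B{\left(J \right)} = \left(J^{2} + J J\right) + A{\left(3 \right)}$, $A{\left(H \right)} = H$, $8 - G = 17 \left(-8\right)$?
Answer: $\frac{679}{1392773} \approx 0.00048752$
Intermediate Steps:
$G = 144$ ($G = 8 - 17 \left(-8\right) = 8 - -136 = 8 + 136 = 144$)
$B{\left(J \right)} = 3 + 2 J^{2}$ ($B{\left(J \right)} = \left(J^{2} + J J\right) + 3 = \left(J^{2} + J^{2}\right) + 3 = 2 J^{2} + 3 = 3 + 2 J^{2}$)
$\frac{1}{B{\left(32 \right)} + \frac{G}{679}} = \frac{1}{\left(3 + 2 \cdot 32^{2}\right) + \frac{144}{679}} = \frac{1}{\left(3 + 2 \cdot 1024\right) + 144 \cdot \frac{1}{679}} = \frac{1}{\left(3 + 2048\right) + \frac{144}{679}} = \frac{1}{2051 + \frac{144}{679}} = \frac{1}{\frac{1392773}{679}} = \frac{679}{1392773}$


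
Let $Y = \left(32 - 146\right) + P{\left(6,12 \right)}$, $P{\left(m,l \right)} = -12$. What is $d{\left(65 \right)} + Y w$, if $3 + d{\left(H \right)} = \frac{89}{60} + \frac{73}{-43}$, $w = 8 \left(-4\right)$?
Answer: $\frac{10394267}{2580} \approx 4028.8$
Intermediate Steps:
$w = -32$
$Y = -126$ ($Y = \left(32 - 146\right) - 12 = -114 - 12 = -126$)
$d{\left(H \right)} = - \frac{8293}{2580}$ ($d{\left(H \right)} = -3 + \left(\frac{89}{60} + \frac{73}{-43}\right) = -3 + \left(89 \cdot \frac{1}{60} + 73 \left(- \frac{1}{43}\right)\right) = -3 + \left(\frac{89}{60} - \frac{73}{43}\right) = -3 - \frac{553}{2580} = - \frac{8293}{2580}$)
$d{\left(65 \right)} + Y w = - \frac{8293}{2580} - -4032 = - \frac{8293}{2580} + 4032 = \frac{10394267}{2580}$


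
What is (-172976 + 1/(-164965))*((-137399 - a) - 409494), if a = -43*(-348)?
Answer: 16032581539666737/164965 ≈ 9.7188e+10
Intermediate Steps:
a = 14964
(-172976 + 1/(-164965))*((-137399 - a) - 409494) = (-172976 + 1/(-164965))*((-137399 - 1*14964) - 409494) = (-172976 - 1/164965)*((-137399 - 14964) - 409494) = -28534985841*(-152363 - 409494)/164965 = -28534985841/164965*(-561857) = 16032581539666737/164965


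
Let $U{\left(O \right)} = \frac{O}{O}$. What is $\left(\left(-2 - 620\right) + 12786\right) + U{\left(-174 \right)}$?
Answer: $12165$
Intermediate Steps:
$U{\left(O \right)} = 1$
$\left(\left(-2 - 620\right) + 12786\right) + U{\left(-174 \right)} = \left(\left(-2 - 620\right) + 12786\right) + 1 = \left(-622 + 12786\right) + 1 = 12164 + 1 = 12165$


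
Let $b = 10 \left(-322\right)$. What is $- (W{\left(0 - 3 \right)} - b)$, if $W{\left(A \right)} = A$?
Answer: $-3217$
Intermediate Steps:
$b = -3220$
$- (W{\left(0 - 3 \right)} - b) = - (\left(0 - 3\right) - -3220) = - (\left(0 - 3\right) + 3220) = - (-3 + 3220) = \left(-1\right) 3217 = -3217$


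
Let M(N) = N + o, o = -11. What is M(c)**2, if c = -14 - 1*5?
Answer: 900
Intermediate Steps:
c = -19 (c = -14 - 5 = -19)
M(N) = -11 + N (M(N) = N - 11 = -11 + N)
M(c)**2 = (-11 - 19)**2 = (-30)**2 = 900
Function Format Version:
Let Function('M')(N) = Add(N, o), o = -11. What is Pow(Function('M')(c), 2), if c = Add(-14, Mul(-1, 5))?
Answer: 900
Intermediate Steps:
c = -19 (c = Add(-14, -5) = -19)
Function('M')(N) = Add(-11, N) (Function('M')(N) = Add(N, -11) = Add(-11, N))
Pow(Function('M')(c), 2) = Pow(Add(-11, -19), 2) = Pow(-30, 2) = 900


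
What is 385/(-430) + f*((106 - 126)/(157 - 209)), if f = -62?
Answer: -27661/1118 ≈ -24.742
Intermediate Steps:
385/(-430) + f*((106 - 126)/(157 - 209)) = 385/(-430) - 62*(106 - 126)/(157 - 209) = 385*(-1/430) - (-1240)/(-52) = -77/86 - (-1240)*(-1)/52 = -77/86 - 62*5/13 = -77/86 - 310/13 = -27661/1118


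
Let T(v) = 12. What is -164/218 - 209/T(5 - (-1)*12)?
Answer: -23765/1308 ≈ -18.169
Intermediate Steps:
-164/218 - 209/T(5 - (-1)*12) = -164/218 - 209/12 = -164*1/218 - 209*1/12 = -82/109 - 209/12 = -23765/1308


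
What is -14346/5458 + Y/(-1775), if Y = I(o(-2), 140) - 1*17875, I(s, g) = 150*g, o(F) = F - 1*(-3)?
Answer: -850408/193759 ≈ -4.3890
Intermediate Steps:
o(F) = 3 + F (o(F) = F + 3 = 3 + F)
Y = 3125 (Y = 150*140 - 1*17875 = 21000 - 17875 = 3125)
-14346/5458 + Y/(-1775) = -14346/5458 + 3125/(-1775) = -14346*1/5458 + 3125*(-1/1775) = -7173/2729 - 125/71 = -850408/193759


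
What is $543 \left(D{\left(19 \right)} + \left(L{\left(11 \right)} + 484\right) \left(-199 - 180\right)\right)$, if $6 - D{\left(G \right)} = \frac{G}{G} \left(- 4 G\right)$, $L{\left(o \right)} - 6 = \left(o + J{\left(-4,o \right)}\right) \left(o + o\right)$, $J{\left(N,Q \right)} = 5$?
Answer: $-173236548$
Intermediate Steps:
$L{\left(o \right)} = 6 + 2 o \left(5 + o\right)$ ($L{\left(o \right)} = 6 + \left(o + 5\right) \left(o + o\right) = 6 + \left(5 + o\right) 2 o = 6 + 2 o \left(5 + o\right)$)
$D{\left(G \right)} = 6 + 4 G$ ($D{\left(G \right)} = 6 - \frac{G}{G} \left(- 4 G\right) = 6 - 1 \left(- 4 G\right) = 6 - - 4 G = 6 + 4 G$)
$543 \left(D{\left(19 \right)} + \left(L{\left(11 \right)} + 484\right) \left(-199 - 180\right)\right) = 543 \left(\left(6 + 4 \cdot 19\right) + \left(\left(6 + 2 \cdot 11^{2} + 10 \cdot 11\right) + 484\right) \left(-199 - 180\right)\right) = 543 \left(\left(6 + 76\right) + \left(\left(6 + 2 \cdot 121 + 110\right) + 484\right) \left(-379\right)\right) = 543 \left(82 + \left(\left(6 + 242 + 110\right) + 484\right) \left(-379\right)\right) = 543 \left(82 + \left(358 + 484\right) \left(-379\right)\right) = 543 \left(82 + 842 \left(-379\right)\right) = 543 \left(82 - 319118\right) = 543 \left(-319036\right) = -173236548$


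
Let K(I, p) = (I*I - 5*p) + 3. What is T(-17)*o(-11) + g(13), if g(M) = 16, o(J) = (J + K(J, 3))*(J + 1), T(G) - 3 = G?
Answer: 13736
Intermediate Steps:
K(I, p) = 3 + I² - 5*p (K(I, p) = (I² - 5*p) + 3 = 3 + I² - 5*p)
T(G) = 3 + G
o(J) = (1 + J)*(-12 + J + J²) (o(J) = (J + (3 + J² - 5*3))*(J + 1) = (J + (3 + J² - 15))*(1 + J) = (J + (-12 + J²))*(1 + J) = (-12 + J + J²)*(1 + J) = (1 + J)*(-12 + J + J²))
T(-17)*o(-11) + g(13) = (3 - 17)*(-12 + (-11)³ - 11*(-11) + 2*(-11)²) + 16 = -14*(-12 - 1331 + 121 + 2*121) + 16 = -14*(-12 - 1331 + 121 + 242) + 16 = -14*(-980) + 16 = 13720 + 16 = 13736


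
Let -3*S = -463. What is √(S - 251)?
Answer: I*√870/3 ≈ 9.8319*I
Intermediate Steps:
S = 463/3 (S = -⅓*(-463) = 463/3 ≈ 154.33)
√(S - 251) = √(463/3 - 251) = √(-290/3) = I*√870/3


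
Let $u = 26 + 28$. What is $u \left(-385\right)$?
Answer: $-20790$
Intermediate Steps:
$u = 54$
$u \left(-385\right) = 54 \left(-385\right) = -20790$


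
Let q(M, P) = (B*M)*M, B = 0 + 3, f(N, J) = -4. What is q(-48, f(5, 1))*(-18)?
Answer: -124416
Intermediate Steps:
B = 3
q(M, P) = 3*M² (q(M, P) = (3*M)*M = 3*M²)
q(-48, f(5, 1))*(-18) = (3*(-48)²)*(-18) = (3*2304)*(-18) = 6912*(-18) = -124416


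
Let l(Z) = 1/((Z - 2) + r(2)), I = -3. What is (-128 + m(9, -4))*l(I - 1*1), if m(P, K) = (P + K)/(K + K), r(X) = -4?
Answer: 1029/80 ≈ 12.863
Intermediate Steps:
m(P, K) = (K + P)/(2*K) (m(P, K) = (K + P)/((2*K)) = (K + P)*(1/(2*K)) = (K + P)/(2*K))
l(Z) = 1/(-6 + Z) (l(Z) = 1/((Z - 2) - 4) = 1/((-2 + Z) - 4) = 1/(-6 + Z))
(-128 + m(9, -4))*l(I - 1*1) = (-128 + (½)*(-4 + 9)/(-4))/(-6 + (-3 - 1*1)) = (-128 + (½)*(-¼)*5)/(-6 + (-3 - 1)) = (-128 - 5/8)/(-6 - 4) = -1029/8/(-10) = -1029/8*(-⅒) = 1029/80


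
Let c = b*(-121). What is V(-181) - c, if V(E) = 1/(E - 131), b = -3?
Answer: -113257/312 ≈ -363.00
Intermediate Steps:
c = 363 (c = -3*(-121) = 363)
V(E) = 1/(-131 + E)
V(-181) - c = 1/(-131 - 181) - 1*363 = 1/(-312) - 363 = -1/312 - 363 = -113257/312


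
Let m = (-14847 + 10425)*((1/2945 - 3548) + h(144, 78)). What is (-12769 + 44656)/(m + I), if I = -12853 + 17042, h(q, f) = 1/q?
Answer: 2253773160/1109210416007 ≈ 0.0020319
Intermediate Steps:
I = 4189
m = 1108914337487/70680 (m = (-14847 + 10425)*((1/2945 - 3548) + 1/144) = -4422*((1/2945 - 3548) + 1/144) = -4422*(-10448859/2945 + 1/144) = -4422*(-1504632751/424080) = 1108914337487/70680 ≈ 1.5689e+7)
(-12769 + 44656)/(m + I) = (-12769 + 44656)/(1108914337487/70680 + 4189) = 31887/(1109210416007/70680) = 31887*(70680/1109210416007) = 2253773160/1109210416007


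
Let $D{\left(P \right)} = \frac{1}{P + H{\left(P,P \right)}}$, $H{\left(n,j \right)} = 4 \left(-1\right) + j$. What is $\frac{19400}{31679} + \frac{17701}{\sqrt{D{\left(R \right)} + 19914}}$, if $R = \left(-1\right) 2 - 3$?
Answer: $\frac{19400}{31679} + \frac{17701 \sqrt{3903130}}{278795} \approx 126.05$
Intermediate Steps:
$H{\left(n,j \right)} = -4 + j$
$R = -5$ ($R = -2 - 3 = -5$)
$D{\left(P \right)} = \frac{1}{-4 + 2 P}$ ($D{\left(P \right)} = \frac{1}{P + \left(-4 + P\right)} = \frac{1}{-4 + 2 P}$)
$\frac{19400}{31679} + \frac{17701}{\sqrt{D{\left(R \right)} + 19914}} = \frac{19400}{31679} + \frac{17701}{\sqrt{\frac{1}{2 \left(-2 - 5\right)} + 19914}} = 19400 \cdot \frac{1}{31679} + \frac{17701}{\sqrt{\frac{1}{2 \left(-7\right)} + 19914}} = \frac{19400}{31679} + \frac{17701}{\sqrt{\frac{1}{2} \left(- \frac{1}{7}\right) + 19914}} = \frac{19400}{31679} + \frac{17701}{\sqrt{- \frac{1}{14} + 19914}} = \frac{19400}{31679} + \frac{17701}{\sqrt{\frac{278795}{14}}} = \frac{19400}{31679} + \frac{17701}{\frac{1}{14} \sqrt{3903130}} = \frac{19400}{31679} + 17701 \frac{\sqrt{3903130}}{278795} = \frac{19400}{31679} + \frac{17701 \sqrt{3903130}}{278795}$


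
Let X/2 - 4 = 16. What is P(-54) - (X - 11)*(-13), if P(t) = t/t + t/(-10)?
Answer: 1917/5 ≈ 383.40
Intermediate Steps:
X = 40 (X = 8 + 2*16 = 8 + 32 = 40)
P(t) = 1 - t/10 (P(t) = 1 + t*(-⅒) = 1 - t/10)
P(-54) - (X - 11)*(-13) = (1 - ⅒*(-54)) - (40 - 11)*(-13) = (1 + 27/5) - 29*(-13) = 32/5 - 1*(-377) = 32/5 + 377 = 1917/5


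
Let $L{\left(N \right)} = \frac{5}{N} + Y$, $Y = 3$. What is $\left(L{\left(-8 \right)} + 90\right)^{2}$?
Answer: $\frac{546121}{64} \approx 8533.1$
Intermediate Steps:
$L{\left(N \right)} = 3 + \frac{5}{N}$ ($L{\left(N \right)} = \frac{5}{N} + 3 = 3 + \frac{5}{N}$)
$\left(L{\left(-8 \right)} + 90\right)^{2} = \left(\left(3 + \frac{5}{-8}\right) + 90\right)^{2} = \left(\left(3 + 5 \left(- \frac{1}{8}\right)\right) + 90\right)^{2} = \left(\left(3 - \frac{5}{8}\right) + 90\right)^{2} = \left(\frac{19}{8} + 90\right)^{2} = \left(\frac{739}{8}\right)^{2} = \frac{546121}{64}$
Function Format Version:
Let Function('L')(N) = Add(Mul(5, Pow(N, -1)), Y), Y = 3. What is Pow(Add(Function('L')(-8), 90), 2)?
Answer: Rational(546121, 64) ≈ 8533.1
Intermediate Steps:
Function('L')(N) = Add(3, Mul(5, Pow(N, -1))) (Function('L')(N) = Add(Mul(5, Pow(N, -1)), 3) = Add(3, Mul(5, Pow(N, -1))))
Pow(Add(Function('L')(-8), 90), 2) = Pow(Add(Add(3, Mul(5, Pow(-8, -1))), 90), 2) = Pow(Add(Add(3, Mul(5, Rational(-1, 8))), 90), 2) = Pow(Add(Add(3, Rational(-5, 8)), 90), 2) = Pow(Add(Rational(19, 8), 90), 2) = Pow(Rational(739, 8), 2) = Rational(546121, 64)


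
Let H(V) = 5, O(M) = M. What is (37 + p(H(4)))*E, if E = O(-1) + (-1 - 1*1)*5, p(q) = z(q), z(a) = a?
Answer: -462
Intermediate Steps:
p(q) = q
E = -11 (E = -1 + (-1 - 1*1)*5 = -1 + (-1 - 1)*5 = -1 - 2*5 = -1 - 10 = -11)
(37 + p(H(4)))*E = (37 + 5)*(-11) = 42*(-11) = -462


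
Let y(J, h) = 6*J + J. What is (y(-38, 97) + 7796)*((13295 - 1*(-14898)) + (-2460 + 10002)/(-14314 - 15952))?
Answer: 3212605961940/15133 ≈ 2.1229e+8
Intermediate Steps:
y(J, h) = 7*J
(y(-38, 97) + 7796)*((13295 - 1*(-14898)) + (-2460 + 10002)/(-14314 - 15952)) = (7*(-38) + 7796)*((13295 - 1*(-14898)) + (-2460 + 10002)/(-14314 - 15952)) = (-266 + 7796)*((13295 + 14898) + 7542/(-30266)) = 7530*(28193 + 7542*(-1/30266)) = 7530*(28193 - 3771/15133) = 7530*(426640898/15133) = 3212605961940/15133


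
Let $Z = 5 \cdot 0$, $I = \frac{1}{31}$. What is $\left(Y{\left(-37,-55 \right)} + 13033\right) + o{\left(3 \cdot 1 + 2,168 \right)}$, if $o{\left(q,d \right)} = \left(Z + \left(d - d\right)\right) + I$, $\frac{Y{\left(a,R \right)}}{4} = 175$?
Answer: $\frac{425724}{31} \approx 13733.0$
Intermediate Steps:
$I = \frac{1}{31} \approx 0.032258$
$Y{\left(a,R \right)} = 700$ ($Y{\left(a,R \right)} = 4 \cdot 175 = 700$)
$Z = 0$
$o{\left(q,d \right)} = \frac{1}{31}$ ($o{\left(q,d \right)} = \left(0 + \left(d - d\right)\right) + \frac{1}{31} = \left(0 + 0\right) + \frac{1}{31} = 0 + \frac{1}{31} = \frac{1}{31}$)
$\left(Y{\left(-37,-55 \right)} + 13033\right) + o{\left(3 \cdot 1 + 2,168 \right)} = \left(700 + 13033\right) + \frac{1}{31} = 13733 + \frac{1}{31} = \frac{425724}{31}$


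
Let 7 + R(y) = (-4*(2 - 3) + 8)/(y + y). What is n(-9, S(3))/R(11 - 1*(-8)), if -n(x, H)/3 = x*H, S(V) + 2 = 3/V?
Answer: 513/127 ≈ 4.0394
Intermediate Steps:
S(V) = -2 + 3/V
R(y) = -7 + 6/y (R(y) = -7 + (-4*(2 - 3) + 8)/(y + y) = -7 + (-4*(-1) + 8)/((2*y)) = -7 + (4 + 8)*(1/(2*y)) = -7 + 12*(1/(2*y)) = -7 + 6/y)
n(x, H) = -3*H*x (n(x, H) = -3*x*H = -3*H*x)
n(-9, S(3))/R(11 - 1*(-8)) = (-3*(-2 + 3/3)*(-9))/(-7 + 6/(11 - 1*(-8))) = (-3*(-2 + 3*(1/3))*(-9))/(-7 + 6/(11 + 8)) = (-3*(-2 + 1)*(-9))/(-7 + 6/19) = (-3*(-1)*(-9))/(-7 + 6*(1/19)) = -27/(-7 + 6/19) = -27/(-127/19) = -27*(-19/127) = 513/127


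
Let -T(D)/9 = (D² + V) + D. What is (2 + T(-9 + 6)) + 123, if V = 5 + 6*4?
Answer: -190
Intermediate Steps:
V = 29 (V = 5 + 24 = 29)
T(D) = -261 - 9*D - 9*D² (T(D) = -9*((D² + 29) + D) = -9*((29 + D²) + D) = -9*(29 + D + D²) = -261 - 9*D - 9*D²)
(2 + T(-9 + 6)) + 123 = (2 + (-261 - 9*(-9 + 6) - 9*(-9 + 6)²)) + 123 = (2 + (-261 - 9*(-3) - 9*(-3)²)) + 123 = (2 + (-261 + 27 - 9*9)) + 123 = (2 + (-261 + 27 - 81)) + 123 = (2 - 315) + 123 = -313 + 123 = -190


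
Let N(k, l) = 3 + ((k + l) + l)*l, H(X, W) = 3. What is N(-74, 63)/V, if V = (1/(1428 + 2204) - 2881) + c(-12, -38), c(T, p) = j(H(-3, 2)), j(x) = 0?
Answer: -11909328/10463791 ≈ -1.1381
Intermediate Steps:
c(T, p) = 0
V = -10463791/3632 (V = (1/(1428 + 2204) - 2881) + 0 = (1/3632 - 2881) + 0 = -10463791/3632 + 0 = -10463791/3632 ≈ -2881.0)
N(k, l) = 3 + l*(k + 2*l) (N(k, l) = 3 + (k + 2*l)*l = 3 + l*(k + 2*l))
N(-74, 63)/V = (3 + 2*63**2 - 74*63)/(-10463791/3632) = (3 + 2*3969 - 4662)*(-3632/10463791) = (3 + 7938 - 4662)*(-3632/10463791) = 3279*(-3632/10463791) = -11909328/10463791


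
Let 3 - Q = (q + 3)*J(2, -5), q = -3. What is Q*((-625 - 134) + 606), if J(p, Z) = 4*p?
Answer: -459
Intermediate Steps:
Q = 3 (Q = 3 - (-3 + 3)*4*2 = 3 - 0*8 = 3 - 1*0 = 3 + 0 = 3)
Q*((-625 - 134) + 606) = 3*((-625 - 134) + 606) = 3*(-759 + 606) = 3*(-153) = -459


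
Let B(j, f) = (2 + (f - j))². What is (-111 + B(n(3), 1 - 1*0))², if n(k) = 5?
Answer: 11449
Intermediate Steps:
B(j, f) = (2 + f - j)²
(-111 + B(n(3), 1 - 1*0))² = (-111 + (2 + (1 - 1*0) - 1*5)²)² = (-111 + (2 + (1 + 0) - 5)²)² = (-111 + (2 + 1 - 5)²)² = (-111 + (-2)²)² = (-111 + 4)² = (-107)² = 11449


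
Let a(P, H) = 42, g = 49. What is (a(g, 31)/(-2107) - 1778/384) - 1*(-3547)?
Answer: 204719483/57792 ≈ 3542.4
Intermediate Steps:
(a(g, 31)/(-2107) - 1778/384) - 1*(-3547) = (42/(-2107) - 1778/384) - 1*(-3547) = (42*(-1/2107) - 1778*1/384) + 3547 = (-6/301 - 889/192) + 3547 = -268741/57792 + 3547 = 204719483/57792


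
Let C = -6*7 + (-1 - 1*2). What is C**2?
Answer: 2025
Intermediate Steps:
C = -45 (C = -42 + (-1 - 2) = -42 - 3 = -45)
C**2 = (-45)**2 = 2025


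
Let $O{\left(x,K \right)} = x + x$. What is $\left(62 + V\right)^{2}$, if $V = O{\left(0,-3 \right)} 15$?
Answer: $3844$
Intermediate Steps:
$O{\left(x,K \right)} = 2 x$
$V = 0$ ($V = 2 \cdot 0 \cdot 15 = 0 \cdot 15 = 0$)
$\left(62 + V\right)^{2} = \left(62 + 0\right)^{2} = 62^{2} = 3844$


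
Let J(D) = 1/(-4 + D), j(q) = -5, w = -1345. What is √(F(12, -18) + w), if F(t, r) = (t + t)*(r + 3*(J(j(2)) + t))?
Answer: I*√921 ≈ 30.348*I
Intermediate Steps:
F(t, r) = 2*t*(-⅓ + r + 3*t) (F(t, r) = (t + t)*(r + 3*(1/(-4 - 5) + t)) = (2*t)*(r + 3*(1/(-9) + t)) = (2*t)*(r + 3*(-⅑ + t)) = (2*t)*(r + (-⅓ + 3*t)) = (2*t)*(-⅓ + r + 3*t) = 2*t*(-⅓ + r + 3*t))
√(F(12, -18) + w) = √((⅔)*12*(-1 + 3*(-18) + 9*12) - 1345) = √((⅔)*12*(-1 - 54 + 108) - 1345) = √((⅔)*12*53 - 1345) = √(424 - 1345) = √(-921) = I*√921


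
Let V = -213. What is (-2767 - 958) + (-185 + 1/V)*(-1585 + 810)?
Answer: 29746225/213 ≈ 1.3965e+5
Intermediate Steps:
(-2767 - 958) + (-185 + 1/V)*(-1585 + 810) = (-2767 - 958) + (-185 + 1/(-213))*(-1585 + 810) = -3725 + (-185 - 1/213)*(-775) = -3725 - 39406/213*(-775) = -3725 + 30539650/213 = 29746225/213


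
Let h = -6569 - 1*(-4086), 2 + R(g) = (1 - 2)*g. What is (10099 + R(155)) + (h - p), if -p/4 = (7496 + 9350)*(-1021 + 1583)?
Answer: 37877267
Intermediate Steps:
R(g) = -2 - g (R(g) = -2 + (1 - 2)*g = -2 - g)
h = -2483 (h = -6569 + 4086 = -2483)
p = -37869808 (p = -4*(7496 + 9350)*(-1021 + 1583) = -67384*562 = -4*9467452 = -37869808)
(10099 + R(155)) + (h - p) = (10099 + (-2 - 1*155)) + (-2483 - 1*(-37869808)) = (10099 + (-2 - 155)) + (-2483 + 37869808) = (10099 - 157) + 37867325 = 9942 + 37867325 = 37877267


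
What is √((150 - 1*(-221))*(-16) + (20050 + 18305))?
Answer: √32419 ≈ 180.05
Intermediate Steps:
√((150 - 1*(-221))*(-16) + (20050 + 18305)) = √((150 + 221)*(-16) + 38355) = √(371*(-16) + 38355) = √(-5936 + 38355) = √32419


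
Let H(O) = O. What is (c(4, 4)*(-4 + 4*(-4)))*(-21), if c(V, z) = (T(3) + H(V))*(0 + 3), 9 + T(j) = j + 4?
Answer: 2520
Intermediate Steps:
T(j) = -5 + j (T(j) = -9 + (j + 4) = -9 + (4 + j) = -5 + j)
c(V, z) = -6 + 3*V (c(V, z) = ((-5 + 3) + V)*(0 + 3) = (-2 + V)*3 = -6 + 3*V)
(c(4, 4)*(-4 + 4*(-4)))*(-21) = ((-6 + 3*4)*(-4 + 4*(-4)))*(-21) = ((-6 + 12)*(-4 - 16))*(-21) = (6*(-20))*(-21) = -120*(-21) = 2520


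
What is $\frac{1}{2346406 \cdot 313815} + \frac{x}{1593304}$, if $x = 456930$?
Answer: $\frac{84113661919100251}{293302330750258140} \approx 0.28678$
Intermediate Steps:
$\frac{1}{2346406 \cdot 313815} + \frac{x}{1593304} = \frac{1}{2346406 \cdot 313815} + \frac{456930}{1593304} = \frac{1}{2346406} \cdot \frac{1}{313815} + 456930 \cdot \frac{1}{1593304} = \frac{1}{736337398890} + \frac{228465}{796652} = \frac{84113661919100251}{293302330750258140}$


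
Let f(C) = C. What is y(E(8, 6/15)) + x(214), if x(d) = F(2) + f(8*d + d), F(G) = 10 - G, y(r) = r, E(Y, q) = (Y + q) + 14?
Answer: 9782/5 ≈ 1956.4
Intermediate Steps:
E(Y, q) = 14 + Y + q
x(d) = 8 + 9*d (x(d) = (10 - 1*2) + (8*d + d) = (10 - 2) + 9*d = 8 + 9*d)
y(E(8, 6/15)) + x(214) = (14 + 8 + 6/15) + (8 + 9*214) = (14 + 8 + 6*(1/15)) + (8 + 1926) = (14 + 8 + ⅖) + 1934 = 112/5 + 1934 = 9782/5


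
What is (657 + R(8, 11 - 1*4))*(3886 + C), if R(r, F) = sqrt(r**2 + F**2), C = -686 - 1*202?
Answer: 1969686 + 2998*sqrt(113) ≈ 2.0016e+6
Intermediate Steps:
C = -888 (C = -686 - 202 = -888)
R(r, F) = sqrt(F**2 + r**2)
(657 + R(8, 11 - 1*4))*(3886 + C) = (657 + sqrt((11 - 1*4)**2 + 8**2))*(3886 - 888) = (657 + sqrt((11 - 4)**2 + 64))*2998 = (657 + sqrt(7**2 + 64))*2998 = (657 + sqrt(49 + 64))*2998 = (657 + sqrt(113))*2998 = 1969686 + 2998*sqrt(113)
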